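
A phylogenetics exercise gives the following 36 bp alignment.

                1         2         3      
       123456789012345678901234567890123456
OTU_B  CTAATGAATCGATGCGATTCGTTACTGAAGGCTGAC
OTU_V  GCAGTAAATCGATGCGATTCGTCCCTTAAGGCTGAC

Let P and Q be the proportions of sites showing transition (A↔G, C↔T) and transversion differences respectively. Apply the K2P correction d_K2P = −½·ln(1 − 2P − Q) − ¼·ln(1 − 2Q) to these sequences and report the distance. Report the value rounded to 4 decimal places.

0.2279

The sequences differ at positions 1 (C/G, transversion), 2 (T/C, transition), 4 (A/G, transition), 6 (G/A, transition), 23 (T/C, transition), 24 (A/C, transversion), 27 (G/T, transversion).
Of the 7 differences, 4 transitions and 3 transversions over 36 sites: P = 4/36 = 0.111111, Q = 3/36 = 0.083333.
d = −0.5·ln(0.694445) − 0.25·ln(0.833334) = −0.5·(-0.364642) − 0.25·(-0.182321) = 0.2279.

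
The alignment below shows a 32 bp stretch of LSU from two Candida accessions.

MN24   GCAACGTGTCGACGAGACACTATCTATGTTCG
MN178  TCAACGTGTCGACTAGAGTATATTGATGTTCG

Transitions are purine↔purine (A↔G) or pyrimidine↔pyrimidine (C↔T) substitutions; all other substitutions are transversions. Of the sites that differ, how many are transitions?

Mismatches occur at site 1 (G/T, transversion), site 14 (G/T, transversion), site 18 (C/G, transversion), site 19 (A/T, transversion), site 20 (C/A, transversion), site 24 (C/T, transition), site 25 (T/G, transversion).
Of the 7 differences, 1 transition and 6 transversions, so the answer is 1.

1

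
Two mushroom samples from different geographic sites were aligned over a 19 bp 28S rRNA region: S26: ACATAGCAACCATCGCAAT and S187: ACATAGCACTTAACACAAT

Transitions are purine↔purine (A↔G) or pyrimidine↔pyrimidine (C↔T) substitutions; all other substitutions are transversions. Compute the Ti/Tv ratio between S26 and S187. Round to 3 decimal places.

1.500

Differing sites — 9:A/C (Tv); 10:C/T (Ti); 11:C/T (Ti); 13:T/A (Tv); 15:G/A (Ti).
Of the 5 differences, 3 transitions and 2 transversions, so Ti/Tv = 3/2 = 1.500.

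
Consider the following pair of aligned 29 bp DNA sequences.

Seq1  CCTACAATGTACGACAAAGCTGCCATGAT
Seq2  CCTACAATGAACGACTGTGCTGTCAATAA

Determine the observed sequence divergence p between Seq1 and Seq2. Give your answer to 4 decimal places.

0.2759

Mismatches occur at site 10 (T/A), site 16 (A/T), site 17 (A/G), site 18 (A/T), site 23 (C/T), site 26 (T/A), site 27 (G/T), site 29 (T/A).
There are 8 differences over 29 sites, so p = 8/29 = 0.2759.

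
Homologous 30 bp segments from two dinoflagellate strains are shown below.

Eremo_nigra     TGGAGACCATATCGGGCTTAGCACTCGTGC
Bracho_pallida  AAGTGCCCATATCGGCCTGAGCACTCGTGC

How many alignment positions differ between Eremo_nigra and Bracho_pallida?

Differing sites — 1:T/A; 2:G/A; 4:A/T; 6:A/C; 16:G/C; 19:T/G.
That gives 6 mismatches out of 30 aligned sites, so the Hamming distance is 6.

6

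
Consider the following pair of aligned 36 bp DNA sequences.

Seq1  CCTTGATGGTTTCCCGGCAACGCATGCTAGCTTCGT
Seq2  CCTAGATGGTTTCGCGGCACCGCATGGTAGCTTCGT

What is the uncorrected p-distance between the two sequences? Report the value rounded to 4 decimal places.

Differing sites — 4:T/A; 14:C/G; 20:A/C; 27:C/G.
There are 4 differences over 36 sites, so p = 4/36 = 0.1111.

0.1111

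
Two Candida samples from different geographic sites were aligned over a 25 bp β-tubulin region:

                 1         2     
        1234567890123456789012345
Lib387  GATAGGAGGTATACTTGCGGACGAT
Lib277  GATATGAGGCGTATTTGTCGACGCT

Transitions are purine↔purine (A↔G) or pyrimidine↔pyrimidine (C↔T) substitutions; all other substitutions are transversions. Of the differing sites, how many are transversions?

Differing sites — 5:G/T (Tv); 10:T/C (Ti); 11:A/G (Ti); 14:C/T (Ti); 18:C/T (Ti); 19:G/C (Tv); 24:A/C (Tv).
Of the 7 differences, 4 transitions and 3 transversions, so the answer is 3.

3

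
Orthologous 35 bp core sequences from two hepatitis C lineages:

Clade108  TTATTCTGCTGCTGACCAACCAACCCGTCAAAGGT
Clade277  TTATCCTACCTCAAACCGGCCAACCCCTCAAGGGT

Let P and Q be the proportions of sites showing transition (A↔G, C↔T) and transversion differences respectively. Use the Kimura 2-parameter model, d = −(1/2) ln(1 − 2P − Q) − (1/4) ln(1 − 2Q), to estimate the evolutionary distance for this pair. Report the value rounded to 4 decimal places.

The sequences differ at positions 5 (T/C, transition), 8 (G/A, transition), 10 (T/C, transition), 11 (G/T, transversion), 13 (T/A, transversion), 14 (G/A, transition), 18 (A/G, transition), 19 (A/G, transition), 27 (G/C, transversion), 32 (A/G, transition).
Of the 10 differences, 7 transitions and 3 transversions over 35 sites: P = 7/35 = 0.200000, Q = 3/35 = 0.085714.
d = −0.5·ln(0.514286) − 0.25·ln(0.828572) = −0.5·(-0.664976) − 0.25·(-0.188052) = 0.3795.

0.3795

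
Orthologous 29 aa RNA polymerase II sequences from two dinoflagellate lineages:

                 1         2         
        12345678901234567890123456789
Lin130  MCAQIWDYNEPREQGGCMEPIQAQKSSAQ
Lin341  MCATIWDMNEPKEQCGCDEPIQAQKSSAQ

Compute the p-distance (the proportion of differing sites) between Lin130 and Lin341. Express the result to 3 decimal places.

The sequences differ at positions 4 (Q/T), 8 (Y/M), 12 (R/K), 15 (G/C), 18 (M/D).
There are 5 differences over 29 sites, so p = 5/29 = 0.172.

0.172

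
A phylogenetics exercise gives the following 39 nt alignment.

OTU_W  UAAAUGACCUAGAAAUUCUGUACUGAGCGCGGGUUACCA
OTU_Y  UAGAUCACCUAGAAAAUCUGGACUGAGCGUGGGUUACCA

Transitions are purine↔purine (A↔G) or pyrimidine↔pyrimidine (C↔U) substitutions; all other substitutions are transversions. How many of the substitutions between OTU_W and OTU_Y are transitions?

The sequences differ at positions 3 (A/G, transition), 6 (G/C, transversion), 16 (U/A, transversion), 21 (U/G, transversion), 30 (C/U, transition).
Of the 5 differences, 2 transitions and 3 transversions, so the answer is 2.

2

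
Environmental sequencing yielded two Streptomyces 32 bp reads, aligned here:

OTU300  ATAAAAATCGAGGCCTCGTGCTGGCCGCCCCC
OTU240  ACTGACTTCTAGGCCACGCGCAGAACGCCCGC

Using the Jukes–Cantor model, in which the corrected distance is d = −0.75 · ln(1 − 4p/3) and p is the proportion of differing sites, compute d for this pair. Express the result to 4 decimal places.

Mismatches occur at site 2 (T/C), site 3 (A/T), site 4 (A/G), site 6 (A/C), site 7 (A/T), site 10 (G/T), site 16 (T/A), site 19 (T/C), site 22 (T/A), site 24 (G/A), site 25 (C/A), site 31 (C/G).
p = 12/32 = 0.375000.
d = −0.75 · ln(1 − (4/3)·0.375000) = −0.75 · ln(0.500000) = −0.75 · (-0.693147) = 0.5199.

0.5199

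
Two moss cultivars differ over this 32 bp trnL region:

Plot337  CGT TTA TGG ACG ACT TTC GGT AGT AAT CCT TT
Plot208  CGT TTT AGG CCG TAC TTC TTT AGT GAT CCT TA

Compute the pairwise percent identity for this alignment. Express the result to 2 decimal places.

The sequences differ at positions 6 (A/T), 7 (T/A), 10 (A/C), 13 (A/T), 14 (C/A), 15 (T/C), 19 (G/T), 20 (G/T), 25 (A/G), 32 (T/A).
22 of the 32 sites match, so the percent identity is 22/32 × 100 = 68.75%.

68.75%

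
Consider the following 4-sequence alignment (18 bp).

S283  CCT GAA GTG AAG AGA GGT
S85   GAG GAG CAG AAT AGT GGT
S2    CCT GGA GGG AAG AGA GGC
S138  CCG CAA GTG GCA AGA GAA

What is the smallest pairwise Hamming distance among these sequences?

3

Pairwise Hamming distances:
  S283 vs S85: 8
  S283 vs S2: 3
  S283 vs S138: 7
  S85 vs S2: 10
  S85 vs S138: 12
  S2 vs S138: 9
The smallest is 3, between S283 and S2.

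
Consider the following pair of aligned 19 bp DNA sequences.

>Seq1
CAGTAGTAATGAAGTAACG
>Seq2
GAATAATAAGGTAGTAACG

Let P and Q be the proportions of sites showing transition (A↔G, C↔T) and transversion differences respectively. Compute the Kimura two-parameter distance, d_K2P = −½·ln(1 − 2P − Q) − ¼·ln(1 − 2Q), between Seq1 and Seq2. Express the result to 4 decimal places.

Differing sites — 1:C/G (Tv); 3:G/A (Ti); 6:G/A (Ti); 10:T/G (Tv); 12:A/T (Tv).
Of the 5 differences, 2 transitions and 3 transversions over 19 sites: P = 2/19 = 0.105263, Q = 3/19 = 0.157895.
d = −0.5·ln(0.631579) − 0.25·ln(0.684210) = −0.5·(-0.459532) − 0.25·(-0.379490) = 0.3246.

0.3246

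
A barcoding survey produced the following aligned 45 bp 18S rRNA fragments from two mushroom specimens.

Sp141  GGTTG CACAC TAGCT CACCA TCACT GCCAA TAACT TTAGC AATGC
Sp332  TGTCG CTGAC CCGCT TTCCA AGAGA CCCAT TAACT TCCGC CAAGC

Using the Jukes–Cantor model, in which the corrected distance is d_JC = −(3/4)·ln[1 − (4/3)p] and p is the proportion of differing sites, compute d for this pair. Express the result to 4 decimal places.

0.5716

Differing sites — 1:G/T; 4:T/C; 7:A/T; 8:C/G; 11:T/C; 12:A/C; 16:C/T; 17:A/T; 21:T/A; 22:C/G; 24:C/G; 25:T/A; 26:G/C; 30:A/T; 37:T/C; 38:A/C; 41:A/C; 43:T/A.
p = 18/45 = 0.400000.
d = −0.75 · ln(1 − (4/3)·0.400000) = −0.75 · ln(0.466667) = −0.75 · (-0.762139) = 0.5716.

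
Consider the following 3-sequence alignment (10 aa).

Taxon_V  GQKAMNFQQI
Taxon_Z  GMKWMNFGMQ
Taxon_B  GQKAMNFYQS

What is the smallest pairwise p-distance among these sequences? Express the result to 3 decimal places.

Pairwise Hamming distances:
  Taxon_V vs Taxon_Z: 5
  Taxon_V vs Taxon_B: 2
  Taxon_Z vs Taxon_B: 5
The smallest is 2 mismatches, between Taxon_V and Taxon_B; p = 2/10 = 0.200.

0.200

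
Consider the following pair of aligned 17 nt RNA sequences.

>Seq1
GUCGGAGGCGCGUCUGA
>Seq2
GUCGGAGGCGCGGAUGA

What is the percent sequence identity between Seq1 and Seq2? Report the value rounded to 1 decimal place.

88.2%

Mismatches occur at site 13 (U↔G), site 14 (C↔A).
15 of the 17 sites match, so the percent identity is 15/17 × 100 = 88.2%.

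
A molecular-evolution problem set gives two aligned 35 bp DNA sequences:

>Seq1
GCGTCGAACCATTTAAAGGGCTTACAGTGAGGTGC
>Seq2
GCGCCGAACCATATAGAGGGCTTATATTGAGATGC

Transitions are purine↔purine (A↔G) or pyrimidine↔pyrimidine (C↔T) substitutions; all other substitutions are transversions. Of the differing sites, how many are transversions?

Mismatches occur at site 4 (T→C, transition), site 13 (T→A, transversion), site 16 (A→G, transition), site 25 (C→T, transition), site 27 (G→T, transversion), site 32 (G→A, transition).
Of the 6 differences, 4 transitions and 2 transversions, so the answer is 2.

2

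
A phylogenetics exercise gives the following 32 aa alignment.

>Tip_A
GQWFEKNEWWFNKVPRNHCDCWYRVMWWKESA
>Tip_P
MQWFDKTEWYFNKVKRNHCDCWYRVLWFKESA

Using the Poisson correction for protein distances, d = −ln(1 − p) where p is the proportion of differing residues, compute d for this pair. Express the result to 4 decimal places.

Differing sites — 1:G/M; 5:E/D; 7:N/T; 10:W/Y; 15:P/K; 26:M/L; 28:W/F.
p = 7/32 = 0.218750.
d = −ln(1 − 0.218750) = −ln(0.781250) = 0.2469.

0.2469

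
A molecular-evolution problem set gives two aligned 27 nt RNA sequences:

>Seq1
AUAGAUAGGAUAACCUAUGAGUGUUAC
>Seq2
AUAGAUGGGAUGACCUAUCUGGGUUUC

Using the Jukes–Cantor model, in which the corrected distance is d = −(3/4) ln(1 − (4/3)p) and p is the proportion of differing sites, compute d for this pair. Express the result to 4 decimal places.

Differing sites — 7:A/G; 12:A/G; 19:G/C; 20:A/U; 22:U/G; 26:A/U.
p = 6/27 = 0.222222.
d = −0.75 · ln(1 − (4/3)·0.222222) = −0.75 · ln(0.703704) = −0.75 · (-0.351397) = 0.2635.

0.2635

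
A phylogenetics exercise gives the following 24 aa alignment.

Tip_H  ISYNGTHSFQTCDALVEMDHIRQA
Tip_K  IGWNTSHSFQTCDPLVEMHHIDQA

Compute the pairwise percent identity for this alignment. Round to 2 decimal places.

70.83%

Differing sites — 2:S/G; 3:Y/W; 5:G/T; 6:T/S; 14:A/P; 19:D/H; 22:R/D.
17 of the 24 sites match, so the percent identity is 17/24 × 100 = 70.83%.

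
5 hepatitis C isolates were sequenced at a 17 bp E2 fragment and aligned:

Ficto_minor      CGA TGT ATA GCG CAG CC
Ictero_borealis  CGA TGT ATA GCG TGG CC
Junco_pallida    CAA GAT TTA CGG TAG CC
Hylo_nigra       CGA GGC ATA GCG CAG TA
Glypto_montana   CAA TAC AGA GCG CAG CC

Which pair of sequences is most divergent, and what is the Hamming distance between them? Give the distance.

9

Pairwise Hamming distances:
  Ficto_minor vs Ictero_borealis: 2
  Ficto_minor vs Junco_pallida: 7
  Ficto_minor vs Hylo_nigra: 4
  Ficto_minor vs Glypto_montana: 4
  Ictero_borealis vs Junco_pallida: 7
  Ictero_borealis vs Hylo_nigra: 6
  Ictero_borealis vs Glypto_montana: 6
  Junco_pallida vs Hylo_nigra: 9
  Junco_pallida vs Glypto_montana: 7
  Hylo_nigra vs Glypto_montana: 6
The largest is 9, between Junco_pallida and Hylo_nigra.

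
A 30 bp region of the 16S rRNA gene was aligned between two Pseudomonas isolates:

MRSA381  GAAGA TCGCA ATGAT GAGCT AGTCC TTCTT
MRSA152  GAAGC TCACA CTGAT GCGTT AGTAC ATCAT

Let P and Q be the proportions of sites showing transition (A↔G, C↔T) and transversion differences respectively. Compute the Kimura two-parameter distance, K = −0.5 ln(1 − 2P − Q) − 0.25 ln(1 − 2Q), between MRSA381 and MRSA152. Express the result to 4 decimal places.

0.3304

The sequences differ at positions 5 (A/C, transversion), 8 (G/A, transition), 11 (A/C, transversion), 17 (A/C, transversion), 19 (C/T, transition), 24 (C/A, transversion), 26 (T/A, transversion), 29 (T/A, transversion).
Of the 8 differences, 2 transitions and 6 transversions over 30 sites: P = 2/30 = 0.066667, Q = 6/30 = 0.200000.
d = −0.5·ln(0.666666) − 0.25·ln(0.600000) = −0.5·(-0.405466) − 0.25·(-0.510826) = 0.3304.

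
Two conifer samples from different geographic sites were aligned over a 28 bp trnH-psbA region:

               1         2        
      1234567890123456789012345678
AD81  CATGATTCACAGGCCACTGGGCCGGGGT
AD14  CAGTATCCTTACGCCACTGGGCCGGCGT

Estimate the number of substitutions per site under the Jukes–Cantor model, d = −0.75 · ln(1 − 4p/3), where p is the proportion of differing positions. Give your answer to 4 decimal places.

Mismatches occur at site 3 (T/G), site 4 (G/T), site 7 (T/C), site 9 (A/T), site 10 (C/T), site 12 (G/C), site 26 (G/C).
p = 7/28 = 0.250000.
d = −0.75 · ln(1 − (4/3)·0.250000) = −0.75 · ln(0.666667) = −0.75 · (-0.405465) = 0.3041.

0.3041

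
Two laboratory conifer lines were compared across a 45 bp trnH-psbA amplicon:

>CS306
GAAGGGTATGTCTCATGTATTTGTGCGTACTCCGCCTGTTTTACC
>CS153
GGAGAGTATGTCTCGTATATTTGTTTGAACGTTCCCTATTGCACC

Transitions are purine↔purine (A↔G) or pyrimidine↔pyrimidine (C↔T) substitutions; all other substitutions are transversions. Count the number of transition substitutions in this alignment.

9

Differing sites — 2:A/G (Ti); 5:G/A (Ti); 15:A/G (Ti); 17:G/A (Ti); 25:G/T (Tv); 26:C/T (Ti); 28:T/A (Tv); 31:T/G (Tv); 32:C/T (Ti); 33:C/T (Ti); 34:G/C (Tv); 38:G/A (Ti); 41:T/G (Tv); 42:T/C (Ti).
Of the 14 differences, 9 transitions and 5 transversions, so the answer is 9.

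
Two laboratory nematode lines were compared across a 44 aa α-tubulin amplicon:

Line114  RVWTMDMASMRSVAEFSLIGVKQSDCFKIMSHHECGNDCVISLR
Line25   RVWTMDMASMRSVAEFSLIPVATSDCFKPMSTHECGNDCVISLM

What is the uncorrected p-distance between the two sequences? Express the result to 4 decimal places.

The sequences differ at positions 20 (G/P), 22 (K/A), 23 (Q/T), 29 (I/P), 32 (H/T), 44 (R/M).
There are 6 differences over 44 sites, so p = 6/44 = 0.1364.

0.1364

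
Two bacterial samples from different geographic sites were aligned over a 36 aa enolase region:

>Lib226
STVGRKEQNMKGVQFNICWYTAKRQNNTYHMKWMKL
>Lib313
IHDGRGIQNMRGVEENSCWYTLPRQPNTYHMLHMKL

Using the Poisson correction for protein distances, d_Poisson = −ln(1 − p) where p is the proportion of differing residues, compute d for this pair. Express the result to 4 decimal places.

The sequences differ at positions 1 (S/I), 2 (T/H), 3 (V/D), 6 (K/G), 7 (E/I), 11 (K/R), 14 (Q/E), 15 (F/E), 17 (I/S), 22 (A/L), 23 (K/P), 26 (N/P), 32 (K/L), 33 (W/H).
p = 14/36 = 0.388889.
d = −ln(1 − 0.388889) = −ln(0.611111) = 0.4925.

0.4925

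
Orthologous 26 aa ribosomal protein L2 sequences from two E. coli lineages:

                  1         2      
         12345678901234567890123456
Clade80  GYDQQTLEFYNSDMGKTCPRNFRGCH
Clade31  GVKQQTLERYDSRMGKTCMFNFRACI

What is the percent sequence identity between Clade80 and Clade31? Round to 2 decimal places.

65.38%

Differing sites — 2:Y/V; 3:D/K; 9:F/R; 11:N/D; 13:D/R; 19:P/M; 20:R/F; 24:G/A; 26:H/I.
17 of the 26 sites match, so the percent identity is 17/26 × 100 = 65.38%.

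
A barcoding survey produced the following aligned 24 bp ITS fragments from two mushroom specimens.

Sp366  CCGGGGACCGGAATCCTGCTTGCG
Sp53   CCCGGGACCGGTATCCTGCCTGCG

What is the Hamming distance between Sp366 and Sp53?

Differing sites — 3:G/C; 12:A/T; 20:T/C.
That gives 3 mismatches out of 24 aligned sites, so the Hamming distance is 3.

3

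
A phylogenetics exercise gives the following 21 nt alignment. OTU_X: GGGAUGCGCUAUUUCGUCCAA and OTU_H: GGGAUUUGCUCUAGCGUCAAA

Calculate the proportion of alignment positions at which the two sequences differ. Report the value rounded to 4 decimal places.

0.2857

Differing sites — 6:G/U; 7:C/U; 11:A/C; 13:U/A; 14:U/G; 19:C/A.
There are 6 differences over 21 sites, so p = 6/21 = 0.2857.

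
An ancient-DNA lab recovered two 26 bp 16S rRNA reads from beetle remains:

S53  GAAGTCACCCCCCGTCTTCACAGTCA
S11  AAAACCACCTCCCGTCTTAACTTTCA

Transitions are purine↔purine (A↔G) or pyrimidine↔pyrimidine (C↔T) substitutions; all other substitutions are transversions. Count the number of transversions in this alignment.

3

The sequences differ at positions 1 (G/A, transition), 4 (G/A, transition), 5 (T/C, transition), 10 (C/T, transition), 19 (C/A, transversion), 22 (A/T, transversion), 23 (G/T, transversion).
Of the 7 differences, 4 transitions and 3 transversions, so the answer is 3.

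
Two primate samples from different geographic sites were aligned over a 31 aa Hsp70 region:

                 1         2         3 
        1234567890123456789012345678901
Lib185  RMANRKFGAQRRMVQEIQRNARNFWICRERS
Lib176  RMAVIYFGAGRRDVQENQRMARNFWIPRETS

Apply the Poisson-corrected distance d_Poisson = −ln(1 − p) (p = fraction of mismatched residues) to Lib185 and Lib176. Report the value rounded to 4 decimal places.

Differing sites — 4:N/V; 5:R/I; 6:K/Y; 10:Q/G; 13:M/D; 17:I/N; 20:N/M; 27:C/P; 30:R/T.
p = 9/31 = 0.290323.
d = −ln(1 − 0.290323) = −ln(0.709677) = 0.3429.

0.3429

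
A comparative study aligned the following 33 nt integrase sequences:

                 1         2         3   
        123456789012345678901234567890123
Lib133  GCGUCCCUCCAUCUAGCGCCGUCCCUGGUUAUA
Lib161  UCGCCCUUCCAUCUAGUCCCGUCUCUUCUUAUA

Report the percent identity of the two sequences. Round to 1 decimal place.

The sequences differ at positions 1 (G/U), 4 (U/C), 7 (C/U), 17 (C/U), 18 (G/C), 24 (C/U), 27 (G/U), 28 (G/C).
25 of the 33 sites match, so the percent identity is 25/33 × 100 = 75.8%.

75.8%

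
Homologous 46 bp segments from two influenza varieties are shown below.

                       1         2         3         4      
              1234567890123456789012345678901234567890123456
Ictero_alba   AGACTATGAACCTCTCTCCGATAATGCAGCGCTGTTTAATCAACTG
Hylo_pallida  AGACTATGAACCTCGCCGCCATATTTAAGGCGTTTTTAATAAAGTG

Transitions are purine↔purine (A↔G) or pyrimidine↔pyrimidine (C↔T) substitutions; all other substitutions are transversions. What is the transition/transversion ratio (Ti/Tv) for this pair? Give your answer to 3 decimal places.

The sequences differ at positions 15 (T/G, transversion), 17 (T/C, transition), 18 (C/G, transversion), 20 (G/C, transversion), 24 (A/T, transversion), 26 (G/T, transversion), 27 (C/A, transversion), 30 (C/G, transversion), 31 (G/C, transversion), 32 (C/G, transversion), 34 (G/T, transversion), 41 (C/A, transversion), 44 (C/G, transversion).
Of the 13 differences, 1 transition and 12 transversions, so Ti/Tv = 1/12 = 0.083.

0.083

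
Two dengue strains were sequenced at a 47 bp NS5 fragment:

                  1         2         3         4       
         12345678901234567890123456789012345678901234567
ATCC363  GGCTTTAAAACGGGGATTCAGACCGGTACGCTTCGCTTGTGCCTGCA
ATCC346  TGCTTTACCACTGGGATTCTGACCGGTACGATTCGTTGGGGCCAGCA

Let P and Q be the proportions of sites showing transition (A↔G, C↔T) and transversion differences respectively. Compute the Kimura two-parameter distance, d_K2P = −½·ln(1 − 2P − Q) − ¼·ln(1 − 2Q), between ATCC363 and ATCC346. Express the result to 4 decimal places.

0.2540

Mismatches occur at site 1 (G→T, transversion), site 8 (A→C, transversion), site 9 (A→C, transversion), site 12 (G→T, transversion), site 20 (A→T, transversion), site 31 (C→A, transversion), site 36 (C→T, transition), site 38 (T→G, transversion), site 40 (T→G, transversion), site 44 (T→A, transversion).
Of the 10 differences, 1 transition and 9 transversions over 47 sites: P = 1/47 = 0.021277, Q = 9/47 = 0.191489.
d = −0.5·ln(0.765957) − 0.25·ln(0.617022) = −0.5·(-0.266629) − 0.25·(-0.482851) = 0.2540.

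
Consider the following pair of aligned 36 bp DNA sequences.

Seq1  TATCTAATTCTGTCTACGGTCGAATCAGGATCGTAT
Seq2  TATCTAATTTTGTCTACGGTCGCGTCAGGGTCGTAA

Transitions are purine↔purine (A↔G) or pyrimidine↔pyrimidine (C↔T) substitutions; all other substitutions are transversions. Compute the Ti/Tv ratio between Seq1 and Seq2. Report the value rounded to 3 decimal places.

Differing sites — 10:C/T (Ti); 23:A/C (Tv); 24:A/G (Ti); 30:A/G (Ti); 36:T/A (Tv).
Of the 5 differences, 3 transitions and 2 transversions, so Ti/Tv = 3/2 = 1.500.

1.500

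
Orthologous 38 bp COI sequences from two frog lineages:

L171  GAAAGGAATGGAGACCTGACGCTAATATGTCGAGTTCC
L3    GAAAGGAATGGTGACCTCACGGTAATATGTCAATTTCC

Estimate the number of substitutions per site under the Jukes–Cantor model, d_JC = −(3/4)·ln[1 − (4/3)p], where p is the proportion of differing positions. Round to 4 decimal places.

Mismatches occur at site 12 (A→T), site 18 (G→C), site 22 (C→G), site 32 (G→A), site 34 (G→T).
p = 5/38 = 0.131579.
d = −0.75 · ln(1 − (4/3)·0.131579) = −0.75 · ln(0.824561) = −0.75 · (-0.192904) = 0.1447.

0.1447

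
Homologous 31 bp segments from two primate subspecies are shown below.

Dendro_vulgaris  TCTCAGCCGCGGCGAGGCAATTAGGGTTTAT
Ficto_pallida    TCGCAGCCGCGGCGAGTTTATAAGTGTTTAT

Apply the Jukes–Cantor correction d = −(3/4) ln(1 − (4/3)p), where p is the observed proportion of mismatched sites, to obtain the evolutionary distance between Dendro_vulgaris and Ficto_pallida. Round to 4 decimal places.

0.2239

Mismatches occur at site 3 (T→G), site 17 (G→T), site 18 (C→T), site 19 (A→T), site 22 (T→A), site 25 (G→T).
p = 6/31 = 0.193548.
d = −0.75 · ln(1 − (4/3)·0.193548) = −0.75 · ln(0.741936) = −0.75 · (-0.298492) = 0.2239.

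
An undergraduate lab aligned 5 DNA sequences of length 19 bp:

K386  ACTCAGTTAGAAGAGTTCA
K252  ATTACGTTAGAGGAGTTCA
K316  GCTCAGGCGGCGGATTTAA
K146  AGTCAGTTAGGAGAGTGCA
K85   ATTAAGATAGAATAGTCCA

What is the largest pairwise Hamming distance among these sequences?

Pairwise Hamming distances:
  K386 vs K252: 4
  K386 vs K316: 8
  K386 vs K146: 3
  K386 vs K85: 5
  K252 vs K316: 10
  K252 vs K146: 6
  K252 vs K85: 5
  K316 vs K146: 10
  K316 vs K85: 12
  K146 vs K85: 6
The largest is 12, between K316 and K85.

12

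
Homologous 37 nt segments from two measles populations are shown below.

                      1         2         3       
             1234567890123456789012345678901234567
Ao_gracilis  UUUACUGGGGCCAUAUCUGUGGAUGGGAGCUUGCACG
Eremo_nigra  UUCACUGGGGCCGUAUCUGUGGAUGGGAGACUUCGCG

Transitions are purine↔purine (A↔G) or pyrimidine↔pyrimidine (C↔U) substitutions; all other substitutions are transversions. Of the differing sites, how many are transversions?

The sequences differ at positions 3 (U/C, transition), 13 (A/G, transition), 30 (C/A, transversion), 31 (U/C, transition), 33 (G/U, transversion), 35 (A/G, transition).
Of the 6 differences, 4 transitions and 2 transversions, so the answer is 2.

2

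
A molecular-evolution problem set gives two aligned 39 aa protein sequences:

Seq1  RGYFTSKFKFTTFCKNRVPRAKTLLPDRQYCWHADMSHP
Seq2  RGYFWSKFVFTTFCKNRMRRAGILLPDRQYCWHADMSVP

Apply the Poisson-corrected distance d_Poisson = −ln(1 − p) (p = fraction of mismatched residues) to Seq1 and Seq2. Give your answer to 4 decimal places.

0.1978

Mismatches occur at site 5 (T/W), site 9 (K/V), site 18 (V/M), site 19 (P/R), site 22 (K/G), site 23 (T/I), site 38 (H/V).
p = 7/39 = 0.179487.
d = −ln(1 − 0.179487) = −ln(0.820513) = 0.1978.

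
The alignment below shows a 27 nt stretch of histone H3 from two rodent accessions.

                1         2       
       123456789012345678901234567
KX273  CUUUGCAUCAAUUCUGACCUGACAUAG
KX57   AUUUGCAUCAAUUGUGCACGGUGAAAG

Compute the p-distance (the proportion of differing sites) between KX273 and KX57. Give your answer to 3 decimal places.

The sequences differ at positions 1 (C/A), 14 (C/G), 17 (A/C), 18 (C/A), 20 (U/G), 22 (A/U), 23 (C/G), 25 (U/A).
There are 8 differences over 27 sites, so p = 8/27 = 0.296.

0.296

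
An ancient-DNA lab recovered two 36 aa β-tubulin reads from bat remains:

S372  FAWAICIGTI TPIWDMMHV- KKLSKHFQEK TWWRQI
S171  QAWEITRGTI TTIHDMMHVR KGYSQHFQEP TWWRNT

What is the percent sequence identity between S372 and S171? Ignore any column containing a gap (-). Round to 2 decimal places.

Excluding the 1 gap column leaves 35 comparable sites.
The sequences differ at positions 1 (F/Q), 4 (A/E), 6 (C/T), 7 (I/R), 12 (P/T), 14 (W/H), 22 (K/G), 23 (L/Y), 25 (K/Q), 30 (K/P), 35 (Q/N), 36 (I/T).
23 of the 35 comparable sites match, so the percent identity is 23/35 × 100 = 65.71%.

65.71%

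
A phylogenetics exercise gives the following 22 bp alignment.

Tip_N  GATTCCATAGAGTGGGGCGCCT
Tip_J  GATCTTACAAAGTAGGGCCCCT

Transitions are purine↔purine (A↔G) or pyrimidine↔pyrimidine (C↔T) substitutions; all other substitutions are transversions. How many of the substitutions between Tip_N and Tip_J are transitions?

6

Differing sites — 4:T/C (Ti); 5:C/T (Ti); 6:C/T (Ti); 8:T/C (Ti); 10:G/A (Ti); 14:G/A (Ti); 19:G/C (Tv).
Of the 7 differences, 6 transitions and 1 transversion, so the answer is 6.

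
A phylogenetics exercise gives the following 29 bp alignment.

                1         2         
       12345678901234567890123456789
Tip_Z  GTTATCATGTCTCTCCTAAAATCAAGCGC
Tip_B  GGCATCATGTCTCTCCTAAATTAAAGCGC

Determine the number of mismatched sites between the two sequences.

4

Mismatches occur at site 2 (T/G), site 3 (T/C), site 21 (A/T), site 23 (C/A).
That gives 4 mismatches out of 29 aligned sites, so the Hamming distance is 4.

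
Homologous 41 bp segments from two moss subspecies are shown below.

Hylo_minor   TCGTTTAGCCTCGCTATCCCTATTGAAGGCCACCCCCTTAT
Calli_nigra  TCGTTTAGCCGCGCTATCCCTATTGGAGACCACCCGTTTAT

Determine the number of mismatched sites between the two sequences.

5

Differing sites — 11:T/G; 26:A/G; 29:G/A; 36:C/G; 37:C/T.
That gives 5 mismatches out of 41 aligned sites, so the Hamming distance is 5.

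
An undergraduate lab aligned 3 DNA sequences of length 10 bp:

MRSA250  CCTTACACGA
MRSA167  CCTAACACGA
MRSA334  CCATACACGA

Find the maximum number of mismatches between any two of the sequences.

Pairwise Hamming distances:
  MRSA250 vs MRSA167: 1
  MRSA250 vs MRSA334: 1
  MRSA167 vs MRSA334: 2
The largest is 2, between MRSA167 and MRSA334.

2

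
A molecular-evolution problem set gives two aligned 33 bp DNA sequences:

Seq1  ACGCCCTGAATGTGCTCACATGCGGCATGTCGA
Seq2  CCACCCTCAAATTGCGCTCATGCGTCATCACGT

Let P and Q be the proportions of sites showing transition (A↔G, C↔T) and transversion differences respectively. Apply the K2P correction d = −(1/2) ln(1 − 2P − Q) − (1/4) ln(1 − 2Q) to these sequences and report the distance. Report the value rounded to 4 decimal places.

0.4589

Mismatches occur at site 1 (A/C, transversion), site 3 (G/A, transition), site 8 (G/C, transversion), site 11 (T/A, transversion), site 12 (G/T, transversion), site 16 (T/G, transversion), site 18 (A/T, transversion), site 25 (G/T, transversion), site 29 (G/C, transversion), site 30 (T/A, transversion), site 33 (A/T, transversion).
Of the 11 differences, 1 transition and 10 transversions over 33 sites: P = 1/33 = 0.030303, Q = 10/33 = 0.303030.
d = −0.5·ln(0.636364) − 0.25·ln(0.393940) = −0.5·(-0.451985) − 0.25·(-0.931557) = 0.4589.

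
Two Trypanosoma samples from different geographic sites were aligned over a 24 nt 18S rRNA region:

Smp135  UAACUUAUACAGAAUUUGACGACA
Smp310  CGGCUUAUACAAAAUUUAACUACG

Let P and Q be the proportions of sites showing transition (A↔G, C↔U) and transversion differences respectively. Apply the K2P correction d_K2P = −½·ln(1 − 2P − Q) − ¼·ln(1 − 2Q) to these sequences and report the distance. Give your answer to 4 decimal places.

The sequences differ at positions 1 (U/C, transition), 2 (A/G, transition), 3 (A/G, transition), 12 (G/A, transition), 18 (G/A, transition), 21 (G/U, transversion), 24 (A/G, transition).
Of the 7 differences, 6 transitions and 1 transversion over 24 sites: P = 6/24 = 0.250000, Q = 1/24 = 0.041667.
d = −0.5·ln(0.458333) − 0.25·ln(0.916666) = −0.5·(-0.780159) − 0.25·(-0.087012) = 0.4118.

0.4118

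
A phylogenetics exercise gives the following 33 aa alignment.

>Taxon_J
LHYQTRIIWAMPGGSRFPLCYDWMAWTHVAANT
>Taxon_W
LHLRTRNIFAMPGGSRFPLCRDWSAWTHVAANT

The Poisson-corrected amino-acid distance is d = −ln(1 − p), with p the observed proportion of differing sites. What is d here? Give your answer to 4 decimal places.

0.2007

The sequences differ at positions 3 (Y/L), 4 (Q/R), 7 (I/N), 9 (W/F), 21 (Y/R), 24 (M/S).
p = 6/33 = 0.181818.
d = −ln(1 − 0.181818) = −ln(0.818182) = 0.2007.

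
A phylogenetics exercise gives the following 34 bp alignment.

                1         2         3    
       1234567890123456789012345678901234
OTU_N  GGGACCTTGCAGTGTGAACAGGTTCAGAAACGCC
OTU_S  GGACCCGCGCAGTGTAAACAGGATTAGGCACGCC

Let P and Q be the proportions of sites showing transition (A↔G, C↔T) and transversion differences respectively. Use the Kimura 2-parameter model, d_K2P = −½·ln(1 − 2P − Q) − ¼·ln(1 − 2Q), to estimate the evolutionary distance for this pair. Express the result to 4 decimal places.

The sequences differ at positions 3 (G/A, transition), 4 (A/C, transversion), 7 (T/G, transversion), 8 (T/C, transition), 16 (G/A, transition), 23 (T/A, transversion), 25 (C/T, transition), 28 (A/G, transition), 29 (A/C, transversion).
Of the 9 differences, 5 transitions and 4 transversions over 34 sites: P = 5/34 = 0.147059, Q = 4/34 = 0.117647.
d = −0.5·ln(0.588235) − 0.25·ln(0.764706) = −0.5·(-0.530629) − 0.25·(-0.268264) = 0.3324.

0.3324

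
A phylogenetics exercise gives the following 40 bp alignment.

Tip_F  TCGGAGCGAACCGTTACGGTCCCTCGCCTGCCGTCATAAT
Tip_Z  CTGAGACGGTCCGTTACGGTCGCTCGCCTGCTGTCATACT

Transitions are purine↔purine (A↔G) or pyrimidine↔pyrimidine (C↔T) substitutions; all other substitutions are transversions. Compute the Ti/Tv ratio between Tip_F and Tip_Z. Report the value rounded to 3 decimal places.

Mismatches occur at site 1 (T→C, transition), site 2 (C→T, transition), site 4 (G→A, transition), site 5 (A→G, transition), site 6 (G→A, transition), site 9 (A→G, transition), site 10 (A→T, transversion), site 22 (C→G, transversion), site 32 (C→T, transition), site 39 (A→C, transversion).
Of the 10 differences, 7 transitions and 3 transversions, so Ti/Tv = 7/3 = 2.333.

2.333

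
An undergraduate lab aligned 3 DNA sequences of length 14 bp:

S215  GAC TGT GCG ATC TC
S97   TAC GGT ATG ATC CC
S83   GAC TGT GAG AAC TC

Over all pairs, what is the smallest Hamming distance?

Pairwise Hamming distances:
  S215 vs S97: 5
  S215 vs S83: 2
  S97 vs S83: 6
The smallest is 2, between S215 and S83.

2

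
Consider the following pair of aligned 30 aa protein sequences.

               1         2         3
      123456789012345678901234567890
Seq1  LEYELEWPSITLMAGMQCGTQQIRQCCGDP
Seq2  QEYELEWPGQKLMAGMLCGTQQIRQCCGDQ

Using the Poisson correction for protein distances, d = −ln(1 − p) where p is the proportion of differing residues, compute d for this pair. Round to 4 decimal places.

Differing sites — 1:L/Q; 9:S/G; 10:I/Q; 11:T/K; 17:Q/L; 30:P/Q.
p = 6/30 = 0.200000.
d = −ln(1 − 0.200000) = −ln(0.800000) = 0.2231.

0.2231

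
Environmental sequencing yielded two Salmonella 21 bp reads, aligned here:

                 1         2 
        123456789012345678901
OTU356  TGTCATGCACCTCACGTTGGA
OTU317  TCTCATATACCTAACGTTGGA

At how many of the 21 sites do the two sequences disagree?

4

Mismatches occur at site 2 (G→C), site 7 (G→A), site 8 (C→T), site 13 (C→A).
That gives 4 mismatches out of 21 aligned sites, so the Hamming distance is 4.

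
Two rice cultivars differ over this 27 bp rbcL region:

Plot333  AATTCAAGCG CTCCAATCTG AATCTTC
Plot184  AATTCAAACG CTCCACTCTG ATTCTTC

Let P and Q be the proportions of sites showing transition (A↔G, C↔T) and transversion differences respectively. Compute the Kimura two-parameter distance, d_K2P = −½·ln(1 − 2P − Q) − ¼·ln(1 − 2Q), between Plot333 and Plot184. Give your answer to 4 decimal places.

0.1203

Differing sites — 8:G/A (Ti); 16:A/C (Tv); 22:A/T (Tv).
Of the 3 differences, 1 transition and 2 transversions over 27 sites: P = 1/27 = 0.037037, Q = 2/27 = 0.074074.
d = −0.5·ln(0.851852) − 0.25·ln(0.851852) = −0.5·(-0.160342) − 0.25·(-0.160342) = 0.1203.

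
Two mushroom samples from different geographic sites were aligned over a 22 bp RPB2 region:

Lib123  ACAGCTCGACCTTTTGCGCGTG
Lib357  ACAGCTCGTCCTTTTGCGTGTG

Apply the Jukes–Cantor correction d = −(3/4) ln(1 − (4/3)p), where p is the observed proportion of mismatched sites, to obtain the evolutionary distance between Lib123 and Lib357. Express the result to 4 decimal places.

The sequences differ at positions 9 (A/T), 19 (C/T).
p = 2/22 = 0.090909.
d = −0.75 · ln(1 − (4/3)·0.090909) = −0.75 · ln(0.878788) = −0.75 · (-0.129212) = 0.0969.

0.0969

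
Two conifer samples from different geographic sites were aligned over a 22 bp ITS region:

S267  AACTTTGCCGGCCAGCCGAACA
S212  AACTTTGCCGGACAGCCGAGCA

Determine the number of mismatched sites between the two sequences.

The sequences differ at positions 12 (C/A), 20 (A/G).
That gives 2 mismatches out of 22 aligned sites, so the Hamming distance is 2.

2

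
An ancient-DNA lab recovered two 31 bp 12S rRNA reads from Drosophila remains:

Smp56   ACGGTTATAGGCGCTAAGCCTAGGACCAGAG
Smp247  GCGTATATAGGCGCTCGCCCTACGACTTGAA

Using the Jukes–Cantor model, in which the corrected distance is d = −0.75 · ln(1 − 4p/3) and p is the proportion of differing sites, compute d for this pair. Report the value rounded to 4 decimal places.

0.4217

The sequences differ at positions 1 (A/G), 4 (G/T), 5 (T/A), 16 (A/C), 17 (A/G), 18 (G/C), 23 (G/C), 27 (C/T), 28 (A/T), 31 (G/A).
p = 10/31 = 0.322581.
d = −0.75 · ln(1 − (4/3)·0.322581) = −0.75 · ln(0.569892) = −0.75 · (-0.562308) = 0.4217.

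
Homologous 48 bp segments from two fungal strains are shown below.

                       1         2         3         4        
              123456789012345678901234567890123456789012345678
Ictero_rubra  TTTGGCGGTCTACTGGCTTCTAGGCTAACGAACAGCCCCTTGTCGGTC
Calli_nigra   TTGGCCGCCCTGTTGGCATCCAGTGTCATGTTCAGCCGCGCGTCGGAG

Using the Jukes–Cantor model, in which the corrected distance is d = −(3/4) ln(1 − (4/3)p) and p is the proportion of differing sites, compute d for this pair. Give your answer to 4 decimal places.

The sequences differ at positions 3 (T/G), 5 (G/C), 8 (G/C), 9 (T/C), 12 (A/G), 13 (C/T), 18 (T/A), 21 (T/C), 24 (G/T), 25 (C/G), 27 (A/C), 29 (C/T), 31 (A/T), 32 (A/T), 38 (C/G), 40 (T/G), 41 (T/C), 47 (T/A), 48 (C/G).
p = 19/48 = 0.395833.
d = −0.75 · ln(1 − (4/3)·0.395833) = −0.75 · ln(0.472223) = −0.75 · (-0.750304) = 0.5627.

0.5627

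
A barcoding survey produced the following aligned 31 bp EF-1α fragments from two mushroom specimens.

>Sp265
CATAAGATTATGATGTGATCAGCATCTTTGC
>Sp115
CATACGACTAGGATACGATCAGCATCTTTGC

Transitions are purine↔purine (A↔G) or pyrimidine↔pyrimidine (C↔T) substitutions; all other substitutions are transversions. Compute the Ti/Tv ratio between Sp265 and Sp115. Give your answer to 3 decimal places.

The sequences differ at positions 5 (A/C, transversion), 8 (T/C, transition), 11 (T/G, transversion), 15 (G/A, transition), 16 (T/C, transition).
Of the 5 differences, 3 transitions and 2 transversions, so Ti/Tv = 3/2 = 1.500.

1.500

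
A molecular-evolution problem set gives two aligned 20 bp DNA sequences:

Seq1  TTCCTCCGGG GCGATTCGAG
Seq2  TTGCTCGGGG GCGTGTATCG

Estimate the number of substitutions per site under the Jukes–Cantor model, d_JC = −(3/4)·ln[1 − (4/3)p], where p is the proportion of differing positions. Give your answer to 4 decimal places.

0.4715

Differing sites — 3:C/G; 7:C/G; 14:A/T; 15:T/G; 17:C/A; 18:G/T; 19:A/C.
p = 7/20 = 0.350000.
d = −0.75 · ln(1 − (4/3)·0.350000) = −0.75 · ln(0.533333) = −0.75 · (-0.628609) = 0.4715.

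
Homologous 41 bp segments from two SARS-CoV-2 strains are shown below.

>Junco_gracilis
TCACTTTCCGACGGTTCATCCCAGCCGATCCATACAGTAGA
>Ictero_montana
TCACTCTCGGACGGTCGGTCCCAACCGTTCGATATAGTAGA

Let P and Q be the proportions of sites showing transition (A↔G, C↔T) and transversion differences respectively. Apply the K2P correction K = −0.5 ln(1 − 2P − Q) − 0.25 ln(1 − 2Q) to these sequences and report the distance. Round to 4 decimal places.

0.2631

Mismatches occur at site 6 (T/C, transition), site 9 (C/G, transversion), site 16 (T/C, transition), site 17 (C/G, transversion), site 18 (A/G, transition), site 24 (G/A, transition), site 28 (A/T, transversion), site 31 (C/G, transversion), site 35 (C/T, transition).
Of the 9 differences, 5 transitions and 4 transversions over 41 sites: P = 5/41 = 0.121951, Q = 4/41 = 0.097561.
d = −0.5·ln(0.658537) − 0.25·ln(0.804878) = −0.5·(-0.417735) − 0.25·(-0.217065) = 0.2631.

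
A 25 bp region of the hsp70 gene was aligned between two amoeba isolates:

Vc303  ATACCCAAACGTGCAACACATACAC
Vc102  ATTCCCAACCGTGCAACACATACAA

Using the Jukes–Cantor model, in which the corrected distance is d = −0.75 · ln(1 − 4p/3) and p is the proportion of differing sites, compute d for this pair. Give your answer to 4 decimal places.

0.1308

The sequences differ at positions 3 (A/T), 9 (A/C), 25 (C/A).
p = 3/25 = 0.120000.
d = −0.75 · ln(1 − (4/3)·0.120000) = −0.75 · ln(0.840000) = −0.75 · (-0.174353) = 0.1308.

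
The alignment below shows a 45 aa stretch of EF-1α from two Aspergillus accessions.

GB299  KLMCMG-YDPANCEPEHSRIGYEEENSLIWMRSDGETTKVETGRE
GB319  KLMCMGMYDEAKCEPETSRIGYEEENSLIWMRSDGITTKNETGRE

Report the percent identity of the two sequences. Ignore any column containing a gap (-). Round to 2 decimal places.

Excluding the 1 gap column leaves 44 comparable sites.
The sequences differ at positions 10 (P/E), 12 (N/K), 17 (H/T), 36 (E/I), 40 (V/N).
39 of the 44 comparable sites match, so the percent identity is 39/44 × 100 = 88.64%.

88.64%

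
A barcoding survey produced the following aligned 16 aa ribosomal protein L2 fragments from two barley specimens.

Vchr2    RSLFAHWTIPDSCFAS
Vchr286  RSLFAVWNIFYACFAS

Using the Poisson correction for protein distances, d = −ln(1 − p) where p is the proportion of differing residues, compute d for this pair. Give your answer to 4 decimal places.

Mismatches occur at site 6 (H/V), site 8 (T/N), site 10 (P/F), site 11 (D/Y), site 12 (S/A).
p = 5/16 = 0.312500.
d = −ln(1 − 0.312500) = −ln(0.687500) = 0.3747.

0.3747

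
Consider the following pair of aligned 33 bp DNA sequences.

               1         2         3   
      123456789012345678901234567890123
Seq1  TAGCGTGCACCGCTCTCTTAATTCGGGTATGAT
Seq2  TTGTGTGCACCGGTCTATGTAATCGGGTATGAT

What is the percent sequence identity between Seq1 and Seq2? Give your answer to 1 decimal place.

The sequences differ at positions 2 (A/T), 4 (C/T), 13 (C/G), 17 (C/A), 19 (T/G), 20 (A/T), 22 (T/A).
26 of the 33 sites match, so the percent identity is 26/33 × 100 = 78.8%.

78.8%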